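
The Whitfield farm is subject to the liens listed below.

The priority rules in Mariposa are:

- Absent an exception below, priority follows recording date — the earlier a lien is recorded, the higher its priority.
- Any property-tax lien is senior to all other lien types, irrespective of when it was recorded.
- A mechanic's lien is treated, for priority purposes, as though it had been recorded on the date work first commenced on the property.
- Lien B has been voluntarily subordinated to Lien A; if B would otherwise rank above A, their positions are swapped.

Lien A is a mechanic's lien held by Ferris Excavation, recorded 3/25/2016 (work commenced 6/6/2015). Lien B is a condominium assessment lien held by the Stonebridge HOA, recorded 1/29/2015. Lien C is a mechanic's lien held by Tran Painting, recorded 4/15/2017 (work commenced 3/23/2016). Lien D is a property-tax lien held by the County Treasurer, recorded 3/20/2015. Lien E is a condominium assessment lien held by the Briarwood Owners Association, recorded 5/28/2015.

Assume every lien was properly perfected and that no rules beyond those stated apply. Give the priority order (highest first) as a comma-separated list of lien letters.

Adjusting effective dates: A is treated as recorded 6/6/2015, the work-commencement date; C is treated as recorded 3/23/2016, the work-commencement date.
As a property-tax lien, D is senior to every other lien.
Among the remaining liens, by effective date: B (1/29/2015), E (5/28/2015), A (6/6/2015), C (3/23/2016).
The subordination applies — B was senior to A — so B and A swap.

D, A, E, B, C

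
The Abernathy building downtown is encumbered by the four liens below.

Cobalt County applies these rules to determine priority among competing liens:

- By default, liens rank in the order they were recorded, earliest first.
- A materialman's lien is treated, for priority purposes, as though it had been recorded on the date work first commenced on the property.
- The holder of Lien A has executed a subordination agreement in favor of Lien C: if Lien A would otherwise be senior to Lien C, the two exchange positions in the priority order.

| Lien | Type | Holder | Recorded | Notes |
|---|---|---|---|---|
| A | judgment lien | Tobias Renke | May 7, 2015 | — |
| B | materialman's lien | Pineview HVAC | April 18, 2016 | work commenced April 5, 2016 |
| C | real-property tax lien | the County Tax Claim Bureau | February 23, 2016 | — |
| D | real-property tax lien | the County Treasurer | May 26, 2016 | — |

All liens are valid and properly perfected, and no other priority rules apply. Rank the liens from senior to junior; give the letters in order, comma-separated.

Adjusting effective dates: B is treated as recorded April 5, 2016, the work-commencement date.
By effective date, earliest first: A (May 7, 2015), C (February 23, 2016), B (April 5, 2016), D (May 26, 2016).
Because A would otherwise rank above C, the subordination swaps them.

C, A, B, D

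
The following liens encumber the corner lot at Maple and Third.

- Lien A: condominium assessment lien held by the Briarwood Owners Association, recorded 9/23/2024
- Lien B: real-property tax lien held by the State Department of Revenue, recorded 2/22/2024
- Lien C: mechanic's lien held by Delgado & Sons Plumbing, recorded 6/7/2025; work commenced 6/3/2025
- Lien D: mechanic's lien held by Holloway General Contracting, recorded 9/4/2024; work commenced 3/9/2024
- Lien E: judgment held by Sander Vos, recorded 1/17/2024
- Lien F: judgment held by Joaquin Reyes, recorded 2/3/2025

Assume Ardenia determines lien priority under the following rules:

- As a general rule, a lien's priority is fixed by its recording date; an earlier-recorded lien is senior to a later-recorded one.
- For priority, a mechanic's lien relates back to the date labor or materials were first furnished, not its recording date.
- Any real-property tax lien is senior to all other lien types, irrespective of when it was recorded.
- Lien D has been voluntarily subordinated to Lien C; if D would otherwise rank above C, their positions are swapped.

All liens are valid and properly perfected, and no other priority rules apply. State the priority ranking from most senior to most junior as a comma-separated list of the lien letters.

B, E, C, A, F, D

Adjusting effective dates: C relates back to 6/3/2025 (work commenced); D is treated as recorded 3/9/2024, the work-commencement date.
B is a real-property tax lien and takes priority over every other lien.
Among the remaining liens, by effective date: E (1/17/2024), D (3/9/2024), A (9/23/2024), F (2/3/2025), C (6/3/2025).
The subordination applies — D was senior to C — so D and C swap.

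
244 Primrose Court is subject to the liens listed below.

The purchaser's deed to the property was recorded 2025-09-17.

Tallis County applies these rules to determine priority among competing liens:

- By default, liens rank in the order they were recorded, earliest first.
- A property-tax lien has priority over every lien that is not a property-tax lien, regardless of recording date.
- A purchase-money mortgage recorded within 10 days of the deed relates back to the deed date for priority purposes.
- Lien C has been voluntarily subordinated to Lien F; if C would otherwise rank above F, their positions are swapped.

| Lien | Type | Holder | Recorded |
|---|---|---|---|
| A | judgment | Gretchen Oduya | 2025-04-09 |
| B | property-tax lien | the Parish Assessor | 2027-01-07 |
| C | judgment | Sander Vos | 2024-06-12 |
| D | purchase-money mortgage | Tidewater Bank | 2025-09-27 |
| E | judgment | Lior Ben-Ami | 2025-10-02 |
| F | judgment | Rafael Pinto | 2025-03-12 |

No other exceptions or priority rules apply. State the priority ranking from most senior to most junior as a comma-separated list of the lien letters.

B, F, C, A, D, E

Effective dates after the stated exceptions: D relates back to the deed date 2025-09-17.
B is a property-tax lien, so it outranks all other liens regardless of date.
The other liens, earliest effective date first: C (2024-06-12), F (2025-03-12), A (2025-04-09), D (2025-09-17), E (2025-10-02).
Because C would otherwise rank above F, the subordination swaps them.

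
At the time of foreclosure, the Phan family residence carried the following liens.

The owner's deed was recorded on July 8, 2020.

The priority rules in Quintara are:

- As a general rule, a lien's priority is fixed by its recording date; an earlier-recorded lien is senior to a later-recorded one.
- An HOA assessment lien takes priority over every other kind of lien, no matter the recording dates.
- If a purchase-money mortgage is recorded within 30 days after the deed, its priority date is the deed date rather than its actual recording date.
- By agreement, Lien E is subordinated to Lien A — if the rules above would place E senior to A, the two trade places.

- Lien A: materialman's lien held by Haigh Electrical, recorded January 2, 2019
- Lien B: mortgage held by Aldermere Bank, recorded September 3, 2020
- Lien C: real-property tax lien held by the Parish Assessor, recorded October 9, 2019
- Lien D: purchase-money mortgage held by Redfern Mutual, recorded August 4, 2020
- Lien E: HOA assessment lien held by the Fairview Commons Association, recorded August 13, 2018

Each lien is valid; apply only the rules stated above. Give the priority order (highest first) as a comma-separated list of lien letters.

A, E, C, D, B

Effective dates after the stated exceptions: D was recorded within the 30-day window, so its effective date is the deed date July 8, 2020.
As an HOA assessment lien, E is senior to every other lien.
Remaining liens by effective date: A (January 2, 2019), C (October 9, 2019), D (July 8, 2020), B (September 3, 2020).
The subordination applies — E was senior to A — so E and A swap.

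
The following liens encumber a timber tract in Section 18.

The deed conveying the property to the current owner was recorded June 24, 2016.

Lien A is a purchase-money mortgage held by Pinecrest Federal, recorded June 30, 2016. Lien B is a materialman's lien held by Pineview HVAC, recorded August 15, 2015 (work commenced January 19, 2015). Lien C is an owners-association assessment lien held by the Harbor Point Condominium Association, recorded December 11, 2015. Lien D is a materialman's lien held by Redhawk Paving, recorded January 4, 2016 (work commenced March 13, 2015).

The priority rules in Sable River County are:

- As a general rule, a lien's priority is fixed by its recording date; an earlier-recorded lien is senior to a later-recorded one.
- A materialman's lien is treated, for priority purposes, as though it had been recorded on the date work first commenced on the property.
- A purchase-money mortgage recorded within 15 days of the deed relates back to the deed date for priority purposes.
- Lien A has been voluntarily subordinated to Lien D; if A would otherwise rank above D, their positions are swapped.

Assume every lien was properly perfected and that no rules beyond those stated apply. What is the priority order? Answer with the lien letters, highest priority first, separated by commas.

First, effective dates: A was recorded within the 15-day window, so its effective date is the deed date June 24, 2016; B's effective date is January 19, 2015, when work began; D's effective date is March 13, 2015, when work began.
Sorted by effective date: B (January 19, 2015), D (March 13, 2015), C (December 11, 2015), A (June 24, 2016).
A already ranks below D; the subordination has no effect.

B, D, C, A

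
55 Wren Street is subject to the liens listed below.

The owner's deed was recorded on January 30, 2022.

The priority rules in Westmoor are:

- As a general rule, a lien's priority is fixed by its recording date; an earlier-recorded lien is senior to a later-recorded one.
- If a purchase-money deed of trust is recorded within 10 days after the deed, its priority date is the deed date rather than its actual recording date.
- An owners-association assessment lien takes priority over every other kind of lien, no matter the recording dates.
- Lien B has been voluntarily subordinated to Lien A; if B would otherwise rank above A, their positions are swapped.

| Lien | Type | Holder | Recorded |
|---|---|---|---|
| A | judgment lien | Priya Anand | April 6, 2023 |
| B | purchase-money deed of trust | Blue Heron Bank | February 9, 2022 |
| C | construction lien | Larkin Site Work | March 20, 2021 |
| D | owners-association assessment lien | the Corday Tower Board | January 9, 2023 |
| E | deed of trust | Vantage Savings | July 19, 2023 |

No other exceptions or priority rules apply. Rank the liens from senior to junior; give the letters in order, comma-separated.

D, C, A, B, E

Adjusting effective dates: B was recorded within the 10-day window, so its effective date is the deed date January 30, 2022.
As an owners-association assessment lien, D is senior to every other lien.
The other liens, earliest effective date first: C (March 20, 2021), B (January 30, 2022), A (April 6, 2023), E (July 19, 2023).
B is senior to A before the subordination, so the two trade places.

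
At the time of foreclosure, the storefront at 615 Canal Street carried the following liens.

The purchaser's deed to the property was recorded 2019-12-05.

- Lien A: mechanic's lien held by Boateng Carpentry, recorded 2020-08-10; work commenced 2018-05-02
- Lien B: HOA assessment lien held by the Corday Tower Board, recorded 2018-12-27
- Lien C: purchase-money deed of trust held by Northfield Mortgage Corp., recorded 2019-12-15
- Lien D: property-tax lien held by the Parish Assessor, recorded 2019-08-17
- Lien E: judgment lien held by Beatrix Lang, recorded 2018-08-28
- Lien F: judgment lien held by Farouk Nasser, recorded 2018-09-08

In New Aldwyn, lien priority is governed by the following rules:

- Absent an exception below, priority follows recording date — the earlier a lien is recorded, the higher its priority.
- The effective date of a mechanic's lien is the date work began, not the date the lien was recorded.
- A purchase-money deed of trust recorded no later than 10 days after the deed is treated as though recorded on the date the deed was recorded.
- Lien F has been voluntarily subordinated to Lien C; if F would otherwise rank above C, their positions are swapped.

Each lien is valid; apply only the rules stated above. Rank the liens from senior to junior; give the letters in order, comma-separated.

Adjusting effective dates: A is treated as recorded 2018-05-02, the work-commencement date; C was recorded within the 10-day window, so its effective date is the deed date 2019-12-05.
By effective date, earliest first: A (2018-05-02), E (2018-08-28), F (2018-09-08), B (2018-12-27), D (2019-08-17), C (2019-12-05).
F would otherwise be senior to C, so under the subordination agreement F and C exchange positions.

A, E, C, B, D, F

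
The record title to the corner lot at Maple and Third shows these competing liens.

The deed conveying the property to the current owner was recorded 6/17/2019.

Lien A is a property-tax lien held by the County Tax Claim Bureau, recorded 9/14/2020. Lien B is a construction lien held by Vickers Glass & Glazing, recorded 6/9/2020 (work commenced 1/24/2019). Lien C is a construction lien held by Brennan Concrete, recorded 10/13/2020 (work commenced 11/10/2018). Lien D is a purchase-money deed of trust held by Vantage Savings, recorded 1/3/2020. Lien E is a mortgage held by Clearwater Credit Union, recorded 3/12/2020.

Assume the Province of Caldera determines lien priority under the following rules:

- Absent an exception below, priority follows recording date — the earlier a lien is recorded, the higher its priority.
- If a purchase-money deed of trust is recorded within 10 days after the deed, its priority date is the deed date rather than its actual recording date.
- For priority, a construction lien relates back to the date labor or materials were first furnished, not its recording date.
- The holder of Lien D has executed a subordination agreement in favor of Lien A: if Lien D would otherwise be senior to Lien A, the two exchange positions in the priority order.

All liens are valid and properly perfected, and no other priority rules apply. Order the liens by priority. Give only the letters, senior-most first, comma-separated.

C, B, A, E, D

First, effective dates: B relates back to 1/24/2019 (work commenced); C's effective date is 11/10/2018, when work began; D missed the 10-day window (200 days after the deed), so its recording date stands.
By effective date, earliest first: C (11/10/2018), B (1/24/2019), D (1/3/2020), E (3/12/2020), A (9/14/2020).
The subordination applies — D was senior to A — so D and A swap.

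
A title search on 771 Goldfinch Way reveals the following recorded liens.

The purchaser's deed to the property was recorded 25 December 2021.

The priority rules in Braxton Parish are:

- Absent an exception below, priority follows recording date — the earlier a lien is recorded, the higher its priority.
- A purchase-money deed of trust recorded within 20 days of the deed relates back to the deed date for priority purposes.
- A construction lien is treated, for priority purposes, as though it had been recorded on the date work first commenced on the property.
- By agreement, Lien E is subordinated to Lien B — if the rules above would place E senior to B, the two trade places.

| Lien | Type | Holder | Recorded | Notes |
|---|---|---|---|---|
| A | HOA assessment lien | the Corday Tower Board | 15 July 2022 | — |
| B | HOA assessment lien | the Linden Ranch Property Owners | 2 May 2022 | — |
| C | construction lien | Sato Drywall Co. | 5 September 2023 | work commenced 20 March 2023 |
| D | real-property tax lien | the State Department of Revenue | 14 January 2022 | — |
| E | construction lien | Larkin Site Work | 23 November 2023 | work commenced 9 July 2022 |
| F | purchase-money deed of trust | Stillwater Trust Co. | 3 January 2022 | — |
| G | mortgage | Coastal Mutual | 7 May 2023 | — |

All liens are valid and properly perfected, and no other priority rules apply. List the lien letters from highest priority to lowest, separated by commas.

Effective dates after the stated exceptions: C's effective date is 20 March 2023, when work began; E relates back to 9 July 2022 (work commenced); F was recorded within the 20-day window, so its effective date is the deed date 25 December 2021.
By effective date, earliest first: F (25 December 2021), D (14 January 2022), B (2 May 2022), E (9 July 2022), A (15 July 2022), C (20 March 2023), G (7 May 2023).
Since E is not senior to B, the subordination leaves the order unchanged.

F, D, B, E, A, C, G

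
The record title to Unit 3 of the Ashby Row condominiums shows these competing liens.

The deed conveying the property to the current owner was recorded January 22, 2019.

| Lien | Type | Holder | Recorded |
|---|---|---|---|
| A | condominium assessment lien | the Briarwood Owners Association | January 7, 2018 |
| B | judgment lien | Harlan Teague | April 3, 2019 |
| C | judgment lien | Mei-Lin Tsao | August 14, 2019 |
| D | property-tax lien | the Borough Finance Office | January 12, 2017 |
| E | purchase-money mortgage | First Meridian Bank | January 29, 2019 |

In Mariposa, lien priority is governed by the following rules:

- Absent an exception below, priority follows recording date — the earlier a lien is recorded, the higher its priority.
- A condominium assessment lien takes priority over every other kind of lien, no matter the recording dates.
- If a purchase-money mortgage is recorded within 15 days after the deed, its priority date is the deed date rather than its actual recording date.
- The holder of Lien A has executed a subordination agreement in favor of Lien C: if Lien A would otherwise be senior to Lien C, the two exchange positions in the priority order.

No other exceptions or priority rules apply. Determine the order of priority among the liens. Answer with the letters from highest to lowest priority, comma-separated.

C, D, E, B, A

First, effective dates: E's effective date is the deed date, January 22, 2019.
As a condominium assessment lien, A is senior to every other lien.
Among the remaining liens, by effective date: D (January 12, 2017), E (January 22, 2019), B (April 3, 2019), C (August 14, 2019).
Because A would otherwise rank above C, the subordination swaps them.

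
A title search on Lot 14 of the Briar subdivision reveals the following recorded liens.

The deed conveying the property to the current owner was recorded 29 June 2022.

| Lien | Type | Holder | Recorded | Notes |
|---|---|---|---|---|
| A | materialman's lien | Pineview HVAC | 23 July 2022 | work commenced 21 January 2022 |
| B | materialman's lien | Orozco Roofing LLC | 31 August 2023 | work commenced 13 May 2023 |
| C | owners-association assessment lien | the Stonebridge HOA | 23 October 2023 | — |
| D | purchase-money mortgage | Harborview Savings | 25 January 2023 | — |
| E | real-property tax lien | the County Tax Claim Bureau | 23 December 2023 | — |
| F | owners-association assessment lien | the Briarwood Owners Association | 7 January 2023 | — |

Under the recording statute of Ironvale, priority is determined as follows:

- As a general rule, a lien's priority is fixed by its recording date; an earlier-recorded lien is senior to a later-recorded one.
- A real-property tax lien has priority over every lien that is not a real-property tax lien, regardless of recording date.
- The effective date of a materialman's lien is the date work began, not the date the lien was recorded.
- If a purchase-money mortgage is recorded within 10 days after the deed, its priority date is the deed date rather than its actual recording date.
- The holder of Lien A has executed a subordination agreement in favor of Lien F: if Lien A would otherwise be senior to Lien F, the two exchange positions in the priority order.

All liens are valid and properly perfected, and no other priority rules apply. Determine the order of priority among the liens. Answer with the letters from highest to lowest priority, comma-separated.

E, F, A, D, B, C

Adjusting effective dates: A relates back to 21 January 2022 (work commenced); B relates back to 13 May 2023 (work commenced); D was recorded 210 days after the deed, outside the 10-day window, so it keeps its recording date.
E, as a real-property tax lien, has superpriority and ranks first.
Among the remaining liens, by effective date: A (21 January 2022), F (7 January 2023), D (25 January 2023), B (13 May 2023), C (23 October 2023).
A is senior to F before the subordination, so the two trade places.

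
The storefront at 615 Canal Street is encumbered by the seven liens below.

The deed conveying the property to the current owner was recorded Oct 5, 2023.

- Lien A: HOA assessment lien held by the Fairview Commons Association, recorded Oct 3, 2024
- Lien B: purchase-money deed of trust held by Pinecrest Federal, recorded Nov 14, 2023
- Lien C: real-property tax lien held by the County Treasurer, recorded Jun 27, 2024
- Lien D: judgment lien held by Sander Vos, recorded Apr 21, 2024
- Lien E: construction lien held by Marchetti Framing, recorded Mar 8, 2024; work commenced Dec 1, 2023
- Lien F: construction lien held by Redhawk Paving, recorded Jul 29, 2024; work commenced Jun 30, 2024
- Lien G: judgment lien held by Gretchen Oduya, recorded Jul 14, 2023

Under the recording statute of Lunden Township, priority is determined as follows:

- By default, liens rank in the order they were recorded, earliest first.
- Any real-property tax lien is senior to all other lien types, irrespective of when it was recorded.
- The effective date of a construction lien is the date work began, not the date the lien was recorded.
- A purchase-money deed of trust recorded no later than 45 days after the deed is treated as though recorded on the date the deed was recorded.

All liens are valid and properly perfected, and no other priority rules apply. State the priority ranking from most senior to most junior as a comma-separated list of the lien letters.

C, G, B, E, D, F, A

Adjusting effective dates: B relates back to the deed date Oct 5, 2023; E's effective date is Dec 1, 2023, when work began; F's effective date is Jun 30, 2024, when work began.
As a real-property tax lien, C is senior to every other lien.
Remaining liens by effective date: G (Jul 14, 2023), B (Oct 5, 2023), E (Dec 1, 2023), D (Apr 21, 2024), F (Jun 30, 2024), A (Oct 3, 2024).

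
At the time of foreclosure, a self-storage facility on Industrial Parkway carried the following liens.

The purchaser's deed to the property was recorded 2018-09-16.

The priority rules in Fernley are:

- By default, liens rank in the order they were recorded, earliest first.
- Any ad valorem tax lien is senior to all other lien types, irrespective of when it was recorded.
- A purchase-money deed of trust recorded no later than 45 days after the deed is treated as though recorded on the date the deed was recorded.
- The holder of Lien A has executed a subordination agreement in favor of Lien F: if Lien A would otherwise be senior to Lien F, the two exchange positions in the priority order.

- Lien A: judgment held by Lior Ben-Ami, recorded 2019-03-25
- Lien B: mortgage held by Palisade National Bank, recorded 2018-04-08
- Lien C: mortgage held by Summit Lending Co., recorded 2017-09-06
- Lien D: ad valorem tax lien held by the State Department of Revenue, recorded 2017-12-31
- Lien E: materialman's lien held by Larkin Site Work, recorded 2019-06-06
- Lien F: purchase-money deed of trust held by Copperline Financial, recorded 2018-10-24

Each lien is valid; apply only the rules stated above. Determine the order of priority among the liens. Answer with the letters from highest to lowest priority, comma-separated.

D, C, B, F, A, E

Adjusting effective dates: F's effective date is the deed date, 2018-09-16.
D is an ad valorem tax lien, so it outranks all other liens regardless of date.
Remaining liens by effective date: C (2017-09-06), B (2018-04-08), F (2018-09-16), A (2019-03-25), E (2019-06-06).
Since A is not senior to F, the subordination leaves the order unchanged.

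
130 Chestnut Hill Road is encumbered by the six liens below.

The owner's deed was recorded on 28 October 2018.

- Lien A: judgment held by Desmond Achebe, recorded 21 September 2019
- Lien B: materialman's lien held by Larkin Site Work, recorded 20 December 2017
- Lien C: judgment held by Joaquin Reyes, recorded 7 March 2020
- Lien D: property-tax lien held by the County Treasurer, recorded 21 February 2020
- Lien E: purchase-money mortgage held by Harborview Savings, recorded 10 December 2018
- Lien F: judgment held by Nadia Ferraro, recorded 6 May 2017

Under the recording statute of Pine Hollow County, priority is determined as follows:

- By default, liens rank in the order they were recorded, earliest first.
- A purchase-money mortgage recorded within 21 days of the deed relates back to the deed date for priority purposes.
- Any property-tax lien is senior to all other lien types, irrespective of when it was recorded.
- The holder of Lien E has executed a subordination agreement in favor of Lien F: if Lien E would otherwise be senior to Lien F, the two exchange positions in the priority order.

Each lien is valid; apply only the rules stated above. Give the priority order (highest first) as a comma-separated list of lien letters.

Effective dates after the stated exceptions: E was recorded 43 days after the deed — beyond 21 days — so no relation-back applies.
D is a property-tax lien, so it outranks all other liens regardless of date.
Ordering the rest by effective date: F (6 May 2017), B (20 December 2017), E (10 December 2018), A (21 September 2019), C (7 March 2020).
E already ranks below F; the subordination has no effect.

D, F, B, E, A, C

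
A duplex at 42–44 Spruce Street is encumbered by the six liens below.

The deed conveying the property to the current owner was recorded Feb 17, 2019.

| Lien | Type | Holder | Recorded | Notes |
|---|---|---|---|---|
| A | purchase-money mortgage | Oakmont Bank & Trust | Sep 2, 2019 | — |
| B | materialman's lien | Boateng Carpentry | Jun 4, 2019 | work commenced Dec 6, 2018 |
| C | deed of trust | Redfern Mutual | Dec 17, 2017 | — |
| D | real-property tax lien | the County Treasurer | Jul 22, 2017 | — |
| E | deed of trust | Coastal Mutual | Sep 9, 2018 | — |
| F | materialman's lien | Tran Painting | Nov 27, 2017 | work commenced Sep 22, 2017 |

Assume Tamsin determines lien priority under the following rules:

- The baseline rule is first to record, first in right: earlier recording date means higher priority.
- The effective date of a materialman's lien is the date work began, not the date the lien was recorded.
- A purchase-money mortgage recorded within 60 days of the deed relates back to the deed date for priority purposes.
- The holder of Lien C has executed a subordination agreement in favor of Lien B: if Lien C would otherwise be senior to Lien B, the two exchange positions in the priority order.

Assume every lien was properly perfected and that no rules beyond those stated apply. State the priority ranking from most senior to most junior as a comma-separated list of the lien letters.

Adjusting effective dates: A was recorded 197 days after the deed — beyond 60 days — so no relation-back applies; B is treated as recorded Dec 6, 2018, the work-commencement date; F is treated as recorded Sep 22, 2017, the work-commencement date.
Sorted by effective date: D (Jul 22, 2017), F (Sep 22, 2017), C (Dec 17, 2017), E (Sep 9, 2018), B (Dec 6, 2018), A (Sep 2, 2019).
C is senior to B before the subordination, so the two trade places.

D, F, B, E, C, A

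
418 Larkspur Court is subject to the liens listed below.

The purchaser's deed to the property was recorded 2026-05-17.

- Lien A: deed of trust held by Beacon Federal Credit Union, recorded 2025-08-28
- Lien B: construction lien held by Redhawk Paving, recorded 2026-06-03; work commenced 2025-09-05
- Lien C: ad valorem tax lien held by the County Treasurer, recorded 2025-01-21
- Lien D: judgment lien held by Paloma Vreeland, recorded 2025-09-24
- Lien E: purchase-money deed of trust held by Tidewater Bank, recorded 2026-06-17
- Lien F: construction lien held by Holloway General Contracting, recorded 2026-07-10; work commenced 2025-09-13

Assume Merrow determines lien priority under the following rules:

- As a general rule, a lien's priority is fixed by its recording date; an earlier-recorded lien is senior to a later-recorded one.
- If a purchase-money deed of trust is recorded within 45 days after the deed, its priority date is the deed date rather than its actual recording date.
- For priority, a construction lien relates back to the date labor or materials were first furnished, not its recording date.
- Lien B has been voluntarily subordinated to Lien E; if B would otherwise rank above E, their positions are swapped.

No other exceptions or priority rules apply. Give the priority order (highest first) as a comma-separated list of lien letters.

Effective dates: B relates back to 2025-09-05 (work commenced); E was recorded within the 45-day window, so its effective date is the deed date 2026-05-17; F is treated as recorded 2025-09-13, the work-commencement date.
Ordering by effective date: C (2025-01-21), A (2025-08-28), B (2025-09-05), F (2025-09-13), D (2025-09-24), E (2026-05-17).
B would otherwise be senior to E, so under the subordination agreement B and E exchange positions.

C, A, E, F, D, B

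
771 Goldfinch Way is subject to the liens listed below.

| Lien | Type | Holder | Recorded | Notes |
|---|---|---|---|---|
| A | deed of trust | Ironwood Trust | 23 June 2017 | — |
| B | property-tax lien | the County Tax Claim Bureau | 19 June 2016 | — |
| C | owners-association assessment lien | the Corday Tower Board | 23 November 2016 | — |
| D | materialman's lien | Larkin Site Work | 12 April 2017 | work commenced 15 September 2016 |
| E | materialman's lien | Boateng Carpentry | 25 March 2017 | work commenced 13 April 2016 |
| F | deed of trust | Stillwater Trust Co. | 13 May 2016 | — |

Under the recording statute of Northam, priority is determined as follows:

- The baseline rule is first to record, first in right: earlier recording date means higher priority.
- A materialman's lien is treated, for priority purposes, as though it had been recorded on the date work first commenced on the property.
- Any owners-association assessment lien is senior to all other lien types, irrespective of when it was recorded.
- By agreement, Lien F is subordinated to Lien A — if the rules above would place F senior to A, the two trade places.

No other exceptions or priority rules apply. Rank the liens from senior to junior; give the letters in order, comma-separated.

C, E, A, B, D, F

Adjusting effective dates: D is treated as recorded 15 September 2016, the work-commencement date; E's effective date is 13 April 2016, when work began.
C, as an owners-association assessment lien, has superpriority and ranks first.
Among the remaining liens, by effective date: E (13 April 2016), F (13 May 2016), B (19 June 2016), D (15 September 2016), A (23 June 2017).
F would otherwise be senior to A, so under the subordination agreement F and A exchange positions.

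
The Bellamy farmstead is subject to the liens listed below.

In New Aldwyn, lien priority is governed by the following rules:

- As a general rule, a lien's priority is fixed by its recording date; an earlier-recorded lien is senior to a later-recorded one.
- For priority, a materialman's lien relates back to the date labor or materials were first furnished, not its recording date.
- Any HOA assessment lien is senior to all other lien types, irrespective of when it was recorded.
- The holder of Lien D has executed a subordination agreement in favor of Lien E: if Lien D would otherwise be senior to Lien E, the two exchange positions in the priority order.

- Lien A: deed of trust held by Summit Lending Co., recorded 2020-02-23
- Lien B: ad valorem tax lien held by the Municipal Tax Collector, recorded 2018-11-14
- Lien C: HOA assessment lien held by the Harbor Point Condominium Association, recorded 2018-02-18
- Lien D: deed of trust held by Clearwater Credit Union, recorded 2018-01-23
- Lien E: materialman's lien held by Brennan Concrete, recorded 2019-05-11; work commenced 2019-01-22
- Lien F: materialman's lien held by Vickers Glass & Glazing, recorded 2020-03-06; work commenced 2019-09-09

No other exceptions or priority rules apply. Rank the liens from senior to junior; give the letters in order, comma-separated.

C, E, B, D, F, A

Effective dates after the stated exceptions: E is treated as recorded 2019-01-22, the work-commencement date; F relates back to 2019-09-09 (work commenced).
C is an HOA assessment lien, so it outranks all other liens regardless of date.
The other liens, earliest effective date first: D (2018-01-23), B (2018-11-14), E (2019-01-22), F (2019-09-09), A (2020-02-23).
The subordination applies — D was senior to E — so D and E swap.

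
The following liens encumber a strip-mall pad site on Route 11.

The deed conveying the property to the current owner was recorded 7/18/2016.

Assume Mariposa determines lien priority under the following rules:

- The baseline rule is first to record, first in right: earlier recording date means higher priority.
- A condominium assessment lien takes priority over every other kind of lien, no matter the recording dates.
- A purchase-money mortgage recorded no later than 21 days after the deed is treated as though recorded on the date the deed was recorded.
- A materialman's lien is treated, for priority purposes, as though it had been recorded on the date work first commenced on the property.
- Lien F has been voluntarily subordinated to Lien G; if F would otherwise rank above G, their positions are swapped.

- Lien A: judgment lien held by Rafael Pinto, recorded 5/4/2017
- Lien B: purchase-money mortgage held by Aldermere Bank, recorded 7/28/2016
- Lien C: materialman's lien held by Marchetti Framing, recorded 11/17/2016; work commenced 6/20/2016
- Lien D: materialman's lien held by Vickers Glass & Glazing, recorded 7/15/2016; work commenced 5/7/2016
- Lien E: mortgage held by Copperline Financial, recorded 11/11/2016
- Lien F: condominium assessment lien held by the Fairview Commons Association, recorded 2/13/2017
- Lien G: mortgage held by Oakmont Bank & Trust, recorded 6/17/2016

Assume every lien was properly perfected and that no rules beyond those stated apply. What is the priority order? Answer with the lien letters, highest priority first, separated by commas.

G, D, F, C, B, E, A

Effective dates: B's effective date is the deed date, 7/18/2016; C is treated as recorded 6/20/2016, the work-commencement date; D is treated as recorded 5/7/2016, the work-commencement date.
F, as a condominium assessment lien, has superpriority and ranks first.
The other liens, earliest effective date first: D (5/7/2016), G (6/17/2016), C (6/20/2016), B (7/18/2016), E (11/11/2016), A (5/4/2017).
F would otherwise be senior to G, so under the subordination agreement F and G exchange positions.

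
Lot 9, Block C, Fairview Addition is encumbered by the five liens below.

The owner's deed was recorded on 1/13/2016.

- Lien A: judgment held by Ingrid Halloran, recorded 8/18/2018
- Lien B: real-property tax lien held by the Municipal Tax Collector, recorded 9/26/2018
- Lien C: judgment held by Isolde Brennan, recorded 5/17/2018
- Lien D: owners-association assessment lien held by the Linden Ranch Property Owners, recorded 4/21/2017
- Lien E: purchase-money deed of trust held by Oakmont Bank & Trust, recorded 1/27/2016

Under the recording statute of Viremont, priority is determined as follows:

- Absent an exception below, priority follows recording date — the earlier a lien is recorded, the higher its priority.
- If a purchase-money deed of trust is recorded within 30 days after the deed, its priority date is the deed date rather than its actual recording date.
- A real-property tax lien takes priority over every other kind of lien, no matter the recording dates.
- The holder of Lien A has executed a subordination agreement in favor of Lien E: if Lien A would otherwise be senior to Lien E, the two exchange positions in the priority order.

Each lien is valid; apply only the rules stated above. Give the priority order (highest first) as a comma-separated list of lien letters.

Effective dates: E's effective date is the deed date, 1/13/2016.
As a real-property tax lien, B is senior to every other lien.
Ordering the rest by effective date: E (1/13/2016), D (4/21/2017), C (5/17/2018), A (8/18/2018).
A already ranks below E; the subordination has no effect.

B, E, D, C, A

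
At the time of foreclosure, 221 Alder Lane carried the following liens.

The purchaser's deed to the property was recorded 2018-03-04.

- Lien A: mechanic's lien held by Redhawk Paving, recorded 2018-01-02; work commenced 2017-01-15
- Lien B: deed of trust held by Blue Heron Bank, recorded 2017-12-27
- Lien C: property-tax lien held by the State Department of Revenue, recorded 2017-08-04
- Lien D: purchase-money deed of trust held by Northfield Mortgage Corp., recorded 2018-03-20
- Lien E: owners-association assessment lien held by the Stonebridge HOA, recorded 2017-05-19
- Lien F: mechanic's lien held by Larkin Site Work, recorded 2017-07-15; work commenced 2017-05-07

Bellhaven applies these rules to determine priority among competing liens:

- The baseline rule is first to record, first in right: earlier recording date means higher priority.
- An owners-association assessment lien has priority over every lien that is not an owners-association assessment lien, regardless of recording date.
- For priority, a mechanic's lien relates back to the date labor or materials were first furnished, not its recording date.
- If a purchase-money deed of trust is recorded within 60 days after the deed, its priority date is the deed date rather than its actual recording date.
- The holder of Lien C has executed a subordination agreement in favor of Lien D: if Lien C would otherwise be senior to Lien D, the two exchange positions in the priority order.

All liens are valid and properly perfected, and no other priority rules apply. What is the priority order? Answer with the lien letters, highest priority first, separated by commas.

Adjusting effective dates: A is treated as recorded 2017-01-15, the work-commencement date; D relates back to the deed date 2018-03-04; F is treated as recorded 2017-05-07, the work-commencement date.
E is an owners-association assessment lien and takes priority over every other lien.
Among the remaining liens, by effective date: A (2017-01-15), F (2017-05-07), C (2017-08-04), B (2017-12-27), D (2018-03-04).
Because C would otherwise rank above D, the subordination swaps them.

E, A, F, D, B, C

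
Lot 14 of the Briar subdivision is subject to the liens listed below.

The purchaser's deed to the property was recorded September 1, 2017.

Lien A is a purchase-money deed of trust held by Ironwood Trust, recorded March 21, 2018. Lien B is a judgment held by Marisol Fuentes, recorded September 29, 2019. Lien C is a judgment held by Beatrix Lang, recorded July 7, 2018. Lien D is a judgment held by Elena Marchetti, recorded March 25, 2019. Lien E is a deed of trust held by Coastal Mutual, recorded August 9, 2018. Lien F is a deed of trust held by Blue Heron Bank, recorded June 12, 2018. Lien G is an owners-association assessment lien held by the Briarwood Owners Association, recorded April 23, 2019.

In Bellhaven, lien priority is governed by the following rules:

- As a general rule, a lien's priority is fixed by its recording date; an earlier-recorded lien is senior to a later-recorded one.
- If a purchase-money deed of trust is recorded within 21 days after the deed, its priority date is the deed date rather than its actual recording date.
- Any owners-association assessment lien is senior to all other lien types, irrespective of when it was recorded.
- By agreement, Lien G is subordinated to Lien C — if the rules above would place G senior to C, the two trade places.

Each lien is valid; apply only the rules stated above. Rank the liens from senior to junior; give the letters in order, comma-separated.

First, effective dates: A was recorded 201 days after the deed, outside the 21-day window, so it keeps its recording date.
G is an owners-association assessment lien and takes priority over every other lien.
Ordering the rest by effective date: A (March 21, 2018), F (June 12, 2018), C (July 7, 2018), E (August 9, 2018), D (March 25, 2019), B (September 29, 2019).
The subordination applies — G was senior to C — so G and C swap.

C, A, F, G, E, D, B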